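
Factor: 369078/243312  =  449/296  =  2^( - 3)*37^(-1)* 449^1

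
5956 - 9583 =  - 3627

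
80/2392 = 10/299=0.03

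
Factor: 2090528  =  2^5*11^1*5939^1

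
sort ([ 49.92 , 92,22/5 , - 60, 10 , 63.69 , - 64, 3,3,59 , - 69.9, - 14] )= [ - 69.9 , - 64 , - 60, - 14,3, 3,22/5, 10 , 49.92 , 59, 63.69,92]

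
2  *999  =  1998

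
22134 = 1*22134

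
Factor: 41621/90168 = 2^(-3) * 3^( - 1)*13^(-1)*17^( - 2)*41621^1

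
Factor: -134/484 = -2^ (-1 )*11^(-2)*67^1 = - 67/242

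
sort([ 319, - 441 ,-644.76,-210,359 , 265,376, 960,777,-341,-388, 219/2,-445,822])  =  [ - 644.76, - 445,-441,-388,-341,-210,219/2,265 , 319,359,376,777,822,960 ]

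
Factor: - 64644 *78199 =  - 2^2 * 3^1*11^1 * 5387^1 * 7109^1 = -5055096156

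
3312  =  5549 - 2237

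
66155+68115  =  134270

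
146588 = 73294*2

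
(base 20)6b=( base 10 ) 131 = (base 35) 3q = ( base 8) 203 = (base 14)95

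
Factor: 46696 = 2^3*13^1*449^1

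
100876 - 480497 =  - 379621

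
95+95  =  190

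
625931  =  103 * 6077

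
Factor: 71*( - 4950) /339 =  - 2^1*3^1*5^2*11^1*71^1 * 113^( - 1) = -117150/113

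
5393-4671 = 722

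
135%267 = 135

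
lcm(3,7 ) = 21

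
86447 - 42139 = 44308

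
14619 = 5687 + 8932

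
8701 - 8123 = 578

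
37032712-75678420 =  - 38645708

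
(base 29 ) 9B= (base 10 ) 272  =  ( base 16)110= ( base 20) DC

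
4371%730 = 721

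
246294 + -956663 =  - 710369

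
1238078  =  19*65162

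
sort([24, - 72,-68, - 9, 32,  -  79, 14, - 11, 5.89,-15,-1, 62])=[ - 79, - 72, - 68, - 15, - 11,- 9,  -  1, 5.89,  14, 24,  32,62] 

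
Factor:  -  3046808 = -2^3*17^1 * 43^1*521^1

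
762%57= 21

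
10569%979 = 779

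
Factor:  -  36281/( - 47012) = 2^(-2) * 23^(-1)*71^1 =71/92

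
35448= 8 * 4431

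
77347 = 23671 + 53676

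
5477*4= 21908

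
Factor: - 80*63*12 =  - 2^6*3^3*5^1*7^1=- 60480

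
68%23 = 22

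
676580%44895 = 3155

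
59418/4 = 14854 + 1/2 = 14854.50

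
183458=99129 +84329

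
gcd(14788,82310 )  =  2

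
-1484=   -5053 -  - 3569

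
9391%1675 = 1016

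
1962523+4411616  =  6374139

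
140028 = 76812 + 63216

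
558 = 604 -46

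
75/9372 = 25/3124 = 0.01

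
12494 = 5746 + 6748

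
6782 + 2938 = 9720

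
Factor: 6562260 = 2^2*3^2*5^1 * 36457^1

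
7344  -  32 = 7312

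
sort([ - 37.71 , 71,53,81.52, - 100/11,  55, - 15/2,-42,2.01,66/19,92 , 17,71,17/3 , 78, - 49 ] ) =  [ - 49, - 42,  -  37.71, - 100/11, - 15/2,2.01,66/19,17/3,17,53,55,71, 71,78, 81.52,92 ]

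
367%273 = 94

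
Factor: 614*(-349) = -214286 = -2^1* 307^1* 349^1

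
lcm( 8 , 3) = 24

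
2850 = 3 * 950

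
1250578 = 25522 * 49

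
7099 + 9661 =16760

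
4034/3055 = 4034/3055 = 1.32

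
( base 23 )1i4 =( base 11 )791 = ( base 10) 947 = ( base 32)TJ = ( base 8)1663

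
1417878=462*3069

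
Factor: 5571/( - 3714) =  - 2^( - 1)*3^1=- 3/2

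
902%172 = 42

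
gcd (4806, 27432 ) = 54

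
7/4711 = 1/673 = 0.00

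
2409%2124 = 285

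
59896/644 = 93 + 1/161 = 93.01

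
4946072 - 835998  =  4110074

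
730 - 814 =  - 84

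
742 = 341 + 401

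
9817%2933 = 1018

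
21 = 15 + 6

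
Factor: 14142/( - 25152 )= - 2^( - 5)*131^( - 1 ) * 2357^1 = - 2357/4192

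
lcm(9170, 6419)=64190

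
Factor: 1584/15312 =3/29=3^1 * 29^( - 1)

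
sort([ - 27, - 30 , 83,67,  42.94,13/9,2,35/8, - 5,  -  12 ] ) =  [-30, - 27,- 12  ,-5,13/9,2,  35/8, 42.94, 67, 83 ] 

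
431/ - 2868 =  - 1 + 2437/2868   =  - 0.15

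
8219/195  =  42 + 29/195 = 42.15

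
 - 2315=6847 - 9162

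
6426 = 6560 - 134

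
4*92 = 368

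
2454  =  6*409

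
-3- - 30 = 27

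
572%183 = 23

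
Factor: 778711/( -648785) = -5^( - 1) * 23^1*33857^1 *129757^ ( - 1 ) 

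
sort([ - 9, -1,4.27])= [-9, - 1,  4.27] 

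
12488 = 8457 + 4031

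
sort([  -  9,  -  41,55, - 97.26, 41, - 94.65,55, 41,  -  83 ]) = [- 97.26, - 94.65,  -  83, - 41,  -  9  ,  41,41, 55, 55]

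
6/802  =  3/401 = 0.01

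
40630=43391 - 2761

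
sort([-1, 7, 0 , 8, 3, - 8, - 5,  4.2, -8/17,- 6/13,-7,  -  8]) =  [ - 8,-8, - 7,- 5 , - 1,-8/17 ,-6/13, 0, 3,4.2,7 , 8]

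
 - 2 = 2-4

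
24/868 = 6/217  =  0.03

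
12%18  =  12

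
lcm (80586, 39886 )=3948714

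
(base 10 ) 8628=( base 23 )G73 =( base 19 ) 14h2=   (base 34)7FQ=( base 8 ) 20664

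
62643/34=62643/34 = 1842.44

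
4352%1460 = 1432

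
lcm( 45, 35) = 315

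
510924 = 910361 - 399437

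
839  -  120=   719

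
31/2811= 31/2811 = 0.01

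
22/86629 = 22/86629 = 0.00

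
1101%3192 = 1101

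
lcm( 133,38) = 266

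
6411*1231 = 7891941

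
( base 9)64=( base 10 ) 58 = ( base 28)22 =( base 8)72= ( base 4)322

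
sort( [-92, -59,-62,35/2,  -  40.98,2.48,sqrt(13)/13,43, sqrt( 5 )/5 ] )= [ -92, - 62,- 59, - 40.98 , sqrt( 13)/13,sqrt( 5 ) /5, 2.48,  35/2, 43]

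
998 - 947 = 51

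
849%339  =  171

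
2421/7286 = 2421/7286 = 0.33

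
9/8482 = 9/8482  =  0.00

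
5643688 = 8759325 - 3115637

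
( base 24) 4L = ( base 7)225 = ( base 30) 3r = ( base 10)117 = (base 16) 75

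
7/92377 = 7/92377 = 0.00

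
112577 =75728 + 36849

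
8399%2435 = 1094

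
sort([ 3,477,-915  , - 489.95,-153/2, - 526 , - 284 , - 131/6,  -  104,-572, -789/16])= [ - 915,  -  572,  -  526, - 489.95, - 284, - 104, - 153/2,-789/16, - 131/6,3,477]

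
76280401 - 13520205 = 62760196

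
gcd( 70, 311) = 1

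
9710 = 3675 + 6035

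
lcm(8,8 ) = 8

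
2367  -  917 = 1450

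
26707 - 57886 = -31179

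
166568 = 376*443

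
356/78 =178/39 = 4.56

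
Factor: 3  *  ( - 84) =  - 2^2*3^2*7^1 = -252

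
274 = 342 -68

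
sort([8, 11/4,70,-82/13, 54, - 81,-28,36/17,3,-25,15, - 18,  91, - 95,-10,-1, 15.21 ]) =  [ - 95,-81, - 28,  -  25, - 18, - 10, - 82/13 ,-1,36/17 , 11/4, 3 , 8,15,  15.21,54,70,91 ]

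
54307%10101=3802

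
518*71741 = 37161838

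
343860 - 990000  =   - 646140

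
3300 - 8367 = - 5067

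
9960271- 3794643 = 6165628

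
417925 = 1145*365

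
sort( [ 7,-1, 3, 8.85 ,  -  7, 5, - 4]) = [ - 7, - 4, - 1, 3, 5, 7, 8.85]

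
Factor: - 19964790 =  - 2^1 * 3^2*5^1*221831^1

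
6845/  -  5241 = -6845/5241  =  -1.31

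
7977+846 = 8823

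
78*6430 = 501540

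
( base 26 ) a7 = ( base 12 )1a3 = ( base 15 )12C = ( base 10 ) 267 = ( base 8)413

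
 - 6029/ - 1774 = 3 + 707/1774  =  3.40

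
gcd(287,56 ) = 7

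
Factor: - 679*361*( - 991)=7^1*19^2 * 97^1*991^1=242912929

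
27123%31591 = 27123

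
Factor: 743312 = 2^4*46457^1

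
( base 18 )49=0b1010001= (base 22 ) 3f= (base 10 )81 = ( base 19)45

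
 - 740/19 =-740/19  =  -38.95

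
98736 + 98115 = 196851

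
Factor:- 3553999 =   -  47^1*75617^1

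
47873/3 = 47873/3= 15957.67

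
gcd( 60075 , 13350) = 6675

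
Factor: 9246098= 2^1*983^1*4703^1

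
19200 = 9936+9264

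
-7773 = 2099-9872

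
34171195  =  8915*3833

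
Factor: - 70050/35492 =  - 75/38 = - 2^(-1 )*3^1*5^2*19^(  -  1 ) 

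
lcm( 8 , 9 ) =72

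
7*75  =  525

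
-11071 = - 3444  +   - 7627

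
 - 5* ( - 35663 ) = 178315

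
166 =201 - 35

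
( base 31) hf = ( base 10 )542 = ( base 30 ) I2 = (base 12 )392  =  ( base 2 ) 1000011110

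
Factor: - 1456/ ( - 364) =2^2 = 4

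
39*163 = 6357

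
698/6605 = 698/6605 = 0.11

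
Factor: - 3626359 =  - 11^1*19^1*17351^1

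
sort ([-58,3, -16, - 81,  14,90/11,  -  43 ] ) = [ - 81,-58, - 43, - 16, 3,90/11, 14] 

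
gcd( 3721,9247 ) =1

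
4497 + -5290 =-793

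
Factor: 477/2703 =3/17  =  3^1 * 17^( - 1 ) 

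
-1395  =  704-2099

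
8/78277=8/78277 = 0.00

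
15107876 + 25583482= 40691358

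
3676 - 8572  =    -  4896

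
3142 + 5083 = 8225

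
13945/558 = 13945/558 = 24.99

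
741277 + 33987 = 775264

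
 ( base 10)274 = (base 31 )8q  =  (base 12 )1AA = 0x112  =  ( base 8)422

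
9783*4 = 39132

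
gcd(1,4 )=1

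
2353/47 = 50+3/47= 50.06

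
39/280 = 39/280= 0.14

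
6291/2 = 6291/2 = 3145.50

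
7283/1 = 7283 = 7283.00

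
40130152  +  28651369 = 68781521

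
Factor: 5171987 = 23^1*224869^1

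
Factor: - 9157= -9157^1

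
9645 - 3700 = 5945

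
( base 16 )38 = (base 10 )56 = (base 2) 111000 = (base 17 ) 35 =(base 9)62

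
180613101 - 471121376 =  - 290508275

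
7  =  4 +3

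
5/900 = 1/180= 0.01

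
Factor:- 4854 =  - 2^1* 3^1*809^1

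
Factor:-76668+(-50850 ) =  - 127518 = -2^1*3^1*53^1*401^1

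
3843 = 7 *549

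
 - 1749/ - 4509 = 583/1503 = 0.39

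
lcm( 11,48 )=528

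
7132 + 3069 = 10201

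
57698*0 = 0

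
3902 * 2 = 7804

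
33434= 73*458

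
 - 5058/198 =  - 281/11 = -25.55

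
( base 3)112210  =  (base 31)CR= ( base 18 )143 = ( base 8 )617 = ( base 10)399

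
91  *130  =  11830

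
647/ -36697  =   - 647/36697= -0.02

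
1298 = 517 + 781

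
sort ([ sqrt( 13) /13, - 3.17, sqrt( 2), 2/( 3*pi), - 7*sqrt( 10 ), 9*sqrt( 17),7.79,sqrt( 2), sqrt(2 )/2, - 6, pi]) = [ - 7*sqrt( 10), - 6, - 3.17, 2/ (3*pi), sqrt(13 ) /13,sqrt( 2 )/2, sqrt( 2), sqrt( 2), pi, 7.79,  9 * sqrt( 17 )]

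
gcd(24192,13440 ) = 2688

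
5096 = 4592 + 504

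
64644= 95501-30857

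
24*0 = 0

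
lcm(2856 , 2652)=37128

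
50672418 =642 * 78929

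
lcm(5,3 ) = 15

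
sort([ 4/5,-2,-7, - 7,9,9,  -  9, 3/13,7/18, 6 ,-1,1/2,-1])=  [-9,-7 ,  -  7, - 2,  -  1, - 1,3/13,7/18, 1/2,4/5,  6,9,9]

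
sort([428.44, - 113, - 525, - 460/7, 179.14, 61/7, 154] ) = [  -  525, - 113, - 460/7,61/7, 154,179.14, 428.44]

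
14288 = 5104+9184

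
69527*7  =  486689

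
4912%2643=2269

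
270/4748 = 135/2374 = 0.06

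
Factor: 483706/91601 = 734/139 = 2^1*139^( - 1)*367^1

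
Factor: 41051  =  41051^1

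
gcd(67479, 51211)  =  83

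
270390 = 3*90130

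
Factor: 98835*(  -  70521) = -6969943035=-3^2 * 5^1 * 11^2 * 599^1*2137^1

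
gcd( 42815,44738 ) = 1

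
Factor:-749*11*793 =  - 7^1*11^1*13^1*61^1*107^1 = - 6533527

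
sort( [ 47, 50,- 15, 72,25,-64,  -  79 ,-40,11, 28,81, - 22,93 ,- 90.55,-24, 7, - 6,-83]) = [ - 90.55,-83,  -  79, - 64,-40,-24, -22,-15, - 6,  7, 11, 25, 28, 47,50, 72,81,93 ]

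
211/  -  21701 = -1 + 21490/21701= - 0.01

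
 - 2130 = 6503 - 8633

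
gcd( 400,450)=50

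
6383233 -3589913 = 2793320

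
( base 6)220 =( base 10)84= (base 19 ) 48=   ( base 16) 54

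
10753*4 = 43012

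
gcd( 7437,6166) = 1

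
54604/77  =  709+1/7 = 709.14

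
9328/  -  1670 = - 4664/835  =  - 5.59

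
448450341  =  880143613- 431693272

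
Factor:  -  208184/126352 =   -  2^( - 1 )*149^( - 1 ) * 491^1 = - 491/298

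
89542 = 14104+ 75438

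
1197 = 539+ 658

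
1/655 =1/655 = 0.00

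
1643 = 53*31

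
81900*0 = 0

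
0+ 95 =95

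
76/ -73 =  - 76/73 = - 1.04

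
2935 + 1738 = 4673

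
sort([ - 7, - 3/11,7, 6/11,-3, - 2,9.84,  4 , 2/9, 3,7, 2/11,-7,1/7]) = [ - 7, - 7, - 3,-2, - 3/11,1/7,2/11, 2/9 , 6/11,3,4 , 7,7 , 9.84 ]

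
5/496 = 5/496 =0.01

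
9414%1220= 874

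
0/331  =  0   =  0.00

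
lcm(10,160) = 160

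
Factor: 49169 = 49169^1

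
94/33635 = 94/33635 = 0.00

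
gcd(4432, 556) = 4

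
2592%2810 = 2592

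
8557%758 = 219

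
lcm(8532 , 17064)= 17064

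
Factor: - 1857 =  - 3^1*619^1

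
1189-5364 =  - 4175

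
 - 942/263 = - 4 + 110/263 = - 3.58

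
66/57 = 1 +3/19 = 1.16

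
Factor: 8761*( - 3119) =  - 3119^1*8761^1 = - 27325559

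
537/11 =537/11 = 48.82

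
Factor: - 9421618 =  - 2^1 * 4710809^1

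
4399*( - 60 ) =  - 263940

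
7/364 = 1/52 = 0.02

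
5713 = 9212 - 3499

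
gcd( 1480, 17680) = 40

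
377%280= 97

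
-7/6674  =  -7/6674 = -  0.00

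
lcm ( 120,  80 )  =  240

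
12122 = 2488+9634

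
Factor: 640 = 2^7*5^1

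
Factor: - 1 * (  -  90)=90=2^1 * 3^2 * 5^1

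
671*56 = 37576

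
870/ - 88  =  -10 + 5/44 = - 9.89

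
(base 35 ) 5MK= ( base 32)6o3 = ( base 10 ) 6915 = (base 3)100111010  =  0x1B03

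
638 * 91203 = 58187514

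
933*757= 706281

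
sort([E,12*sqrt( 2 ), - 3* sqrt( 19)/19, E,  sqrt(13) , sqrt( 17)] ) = [- 3*sqrt(19)/19, E, E, sqrt(13),sqrt( 17),12*sqrt(2) ] 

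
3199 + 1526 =4725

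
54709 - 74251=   -  19542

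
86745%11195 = 8380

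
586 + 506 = 1092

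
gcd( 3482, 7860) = 2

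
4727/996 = 4 + 743/996  =  4.75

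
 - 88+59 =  - 29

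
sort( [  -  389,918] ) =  [-389,918]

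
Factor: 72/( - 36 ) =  - 2 = - 2^1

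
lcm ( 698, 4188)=4188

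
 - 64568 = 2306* ( - 28 ) 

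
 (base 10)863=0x35F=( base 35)ON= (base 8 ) 1537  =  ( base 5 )11423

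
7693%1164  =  709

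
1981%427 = 273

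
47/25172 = 47/25172 =0.00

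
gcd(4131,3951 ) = 9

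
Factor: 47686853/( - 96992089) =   -  179^1 * 15671^1 * 5705417^( - 1 ) = - 2805109/5705417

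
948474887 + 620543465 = 1569018352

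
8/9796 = 2/2449 = 0.00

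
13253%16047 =13253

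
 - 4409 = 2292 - 6701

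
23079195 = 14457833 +8621362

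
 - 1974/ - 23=1974/23 = 85.83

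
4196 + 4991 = 9187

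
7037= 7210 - 173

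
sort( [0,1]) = [0,1]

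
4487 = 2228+2259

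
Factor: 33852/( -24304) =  - 2^( - 2 ) * 3^1*7^( - 1)  *  13^1=- 39/28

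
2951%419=18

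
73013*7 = 511091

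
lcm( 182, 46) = 4186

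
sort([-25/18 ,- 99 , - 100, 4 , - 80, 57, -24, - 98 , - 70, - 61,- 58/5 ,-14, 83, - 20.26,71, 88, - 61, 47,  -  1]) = [-100, - 99, -98 , - 80,-70, - 61  ,  -  61, - 24, - 20.26, - 14,-58/5, - 25/18, - 1, 4 , 47, 57, 71,83, 88 ]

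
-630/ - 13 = 630/13= 48.46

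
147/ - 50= - 3+3/50 = - 2.94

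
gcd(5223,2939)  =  1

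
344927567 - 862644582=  - 517717015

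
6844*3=20532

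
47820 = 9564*5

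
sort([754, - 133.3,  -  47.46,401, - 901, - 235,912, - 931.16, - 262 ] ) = [  -  931.16, - 901, - 262, - 235, - 133.3, - 47.46 , 401 , 754 , 912]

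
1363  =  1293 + 70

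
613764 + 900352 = 1514116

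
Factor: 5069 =37^1*137^1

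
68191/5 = 68191/5 = 13638.20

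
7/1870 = 7/1870 = 0.00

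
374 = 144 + 230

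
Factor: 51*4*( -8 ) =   -  1632 = -2^5 * 3^1*17^1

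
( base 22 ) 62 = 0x86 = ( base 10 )134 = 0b10000110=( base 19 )71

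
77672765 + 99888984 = 177561749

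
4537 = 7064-2527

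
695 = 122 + 573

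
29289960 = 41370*708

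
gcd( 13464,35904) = 4488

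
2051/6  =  341 + 5/6 = 341.83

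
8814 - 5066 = 3748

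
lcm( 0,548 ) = 0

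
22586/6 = 3764 + 1/3 = 3764.33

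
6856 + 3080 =9936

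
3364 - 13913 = - 10549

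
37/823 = 37/823 =0.04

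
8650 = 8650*1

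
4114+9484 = 13598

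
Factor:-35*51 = - 1785 = -3^1*5^1*7^1*17^1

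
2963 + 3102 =6065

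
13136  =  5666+7470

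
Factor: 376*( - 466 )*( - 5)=2^4 * 5^1*47^1*233^1 = 876080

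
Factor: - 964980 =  - 2^2*3^3*5^1*1787^1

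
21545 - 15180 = 6365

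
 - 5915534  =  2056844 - 7972378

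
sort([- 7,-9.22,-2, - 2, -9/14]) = [ - 9.22, - 7, - 2, - 2, - 9/14]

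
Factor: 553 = 7^1*79^1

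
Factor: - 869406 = -2^1*3^1*47^1*3083^1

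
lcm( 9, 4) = 36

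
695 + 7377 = 8072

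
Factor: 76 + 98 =2^1 * 3^1*29^1 = 174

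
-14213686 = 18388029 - 32601715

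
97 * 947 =91859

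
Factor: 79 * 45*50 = 177750= 2^1 * 3^2*5^3*79^1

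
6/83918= 3/41959 = 0.00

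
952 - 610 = 342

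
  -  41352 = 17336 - 58688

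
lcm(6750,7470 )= 560250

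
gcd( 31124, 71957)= 1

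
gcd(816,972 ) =12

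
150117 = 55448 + 94669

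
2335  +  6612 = 8947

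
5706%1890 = 36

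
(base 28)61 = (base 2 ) 10101001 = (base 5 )1134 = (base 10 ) 169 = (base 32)59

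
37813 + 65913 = 103726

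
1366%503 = 360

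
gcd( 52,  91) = 13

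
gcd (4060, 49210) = 70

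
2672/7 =381 + 5/7 =381.71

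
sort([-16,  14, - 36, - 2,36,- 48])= [-48, -36, - 16, - 2,14,36 ]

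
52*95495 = 4965740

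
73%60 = 13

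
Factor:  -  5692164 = - 2^2*3^1*474347^1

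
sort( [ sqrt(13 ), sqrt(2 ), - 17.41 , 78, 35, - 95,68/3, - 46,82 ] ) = [-95 , - 46, - 17.41,sqrt(2 ), sqrt(13),  68/3, 35, 78,82 ]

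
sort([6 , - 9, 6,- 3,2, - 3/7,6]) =[ - 9,  -  3, - 3/7, 2, 6, 6, 6]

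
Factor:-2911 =-41^1 * 71^1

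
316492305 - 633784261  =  - 317291956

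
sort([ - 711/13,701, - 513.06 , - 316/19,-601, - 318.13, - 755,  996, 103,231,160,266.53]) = [ - 755, - 601, - 513.06,  -  318.13 , - 711/13 , - 316/19,103, 160,231,266.53, 701, 996]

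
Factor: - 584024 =  -  2^3*7^1*10429^1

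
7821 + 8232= 16053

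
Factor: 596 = 2^2 *149^1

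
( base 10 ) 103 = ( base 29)3G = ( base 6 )251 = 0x67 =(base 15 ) 6d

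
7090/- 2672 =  - 3545/1336   =  - 2.65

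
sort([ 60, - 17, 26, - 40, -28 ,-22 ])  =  [  -  40, - 28,  -  22 ,  -  17, 26,60] 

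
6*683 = 4098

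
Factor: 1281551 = 1281551^1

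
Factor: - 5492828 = -2^2*11^1 * 31^1*4027^1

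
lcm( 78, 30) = 390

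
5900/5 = 1180  =  1180.00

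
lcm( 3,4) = 12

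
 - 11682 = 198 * ( - 59) 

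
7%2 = 1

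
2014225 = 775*2599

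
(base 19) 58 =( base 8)147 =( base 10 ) 103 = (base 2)1100111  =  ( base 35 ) 2X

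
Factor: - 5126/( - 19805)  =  2^1*5^(-1)*11^1*17^(-1 ) =22/85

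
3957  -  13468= - 9511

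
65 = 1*65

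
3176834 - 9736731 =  - 6559897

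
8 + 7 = 15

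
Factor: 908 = 2^2*227^1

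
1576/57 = 27 + 37/57 = 27.65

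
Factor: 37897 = 37897^1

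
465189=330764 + 134425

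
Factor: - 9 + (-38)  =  -47^1 = -47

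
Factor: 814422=2^1*3^1* 7^1 *19391^1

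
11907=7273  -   - 4634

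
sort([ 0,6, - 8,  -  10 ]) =[ - 10, - 8 , 0,  6] 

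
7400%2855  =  1690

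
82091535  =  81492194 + 599341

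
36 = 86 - 50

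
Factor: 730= 2^1*5^1 *73^1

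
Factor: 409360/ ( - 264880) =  - 17/11  =  -  11^ ( - 1)*17^1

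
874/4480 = 437/2240 = 0.20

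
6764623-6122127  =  642496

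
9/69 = 3/23 = 0.13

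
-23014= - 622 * 37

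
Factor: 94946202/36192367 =2^1 * 3^3*13^1 * 211^1*641^1*36192367^(-1)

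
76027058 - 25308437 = 50718621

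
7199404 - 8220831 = - 1021427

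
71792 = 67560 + 4232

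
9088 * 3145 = 28581760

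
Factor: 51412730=2^1*5^1*5141273^1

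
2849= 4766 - 1917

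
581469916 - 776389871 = -194919955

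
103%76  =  27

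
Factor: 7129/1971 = 3^( - 3 )*73^(-1 )*7129^1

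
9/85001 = 9/85001 = 0.00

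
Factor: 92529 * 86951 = 3^3*23^1*149^1*86951^1 = 8045489079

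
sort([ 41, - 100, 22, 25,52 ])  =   [ - 100, 22,25, 41, 52] 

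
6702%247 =33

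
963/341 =2 + 281/341  =  2.82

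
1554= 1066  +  488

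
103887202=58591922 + 45295280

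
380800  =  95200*4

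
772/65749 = 772/65749 = 0.01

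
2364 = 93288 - 90924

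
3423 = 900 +2523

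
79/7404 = 79/7404 = 0.01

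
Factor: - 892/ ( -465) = 2^2*3^( - 1 )*5^( - 1)*31^( - 1)*223^1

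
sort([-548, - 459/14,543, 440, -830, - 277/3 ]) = [-830 , - 548 , - 277/3,-459/14 , 440 , 543 ]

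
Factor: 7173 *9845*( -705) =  - 49785820425 = - 3^3*5^2*11^1*47^1*179^1*797^1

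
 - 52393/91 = -52393/91 = -575.75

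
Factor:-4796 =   -  2^2*11^1*109^1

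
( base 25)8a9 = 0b1010010001011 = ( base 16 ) 148B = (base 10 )5259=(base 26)7K7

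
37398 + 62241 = 99639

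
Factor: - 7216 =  - 2^4 * 11^1*41^1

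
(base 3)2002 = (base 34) 1m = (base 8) 70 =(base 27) 22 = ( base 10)56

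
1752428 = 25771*68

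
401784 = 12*33482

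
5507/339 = 16 + 83/339 = 16.24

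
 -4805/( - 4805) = 1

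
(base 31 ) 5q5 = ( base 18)H60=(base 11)4246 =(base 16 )15F0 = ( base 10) 5616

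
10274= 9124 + 1150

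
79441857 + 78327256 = 157769113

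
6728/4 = 1682 =1682.00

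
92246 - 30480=61766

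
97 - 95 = 2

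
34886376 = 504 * 69219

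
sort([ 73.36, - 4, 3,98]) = [ -4,3, 73.36, 98 ]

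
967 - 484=483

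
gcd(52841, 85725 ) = 1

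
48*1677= 80496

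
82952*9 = 746568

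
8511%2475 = 1086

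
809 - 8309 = -7500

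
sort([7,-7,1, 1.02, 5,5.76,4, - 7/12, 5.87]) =[ - 7, - 7/12,1, 1.02, 4, 5,5.76,5.87 , 7 ]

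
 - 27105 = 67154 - 94259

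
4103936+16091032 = 20194968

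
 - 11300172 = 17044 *( - 663 )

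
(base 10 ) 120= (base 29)44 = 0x78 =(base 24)50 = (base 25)4K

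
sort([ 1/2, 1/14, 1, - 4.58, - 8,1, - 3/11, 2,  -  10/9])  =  [- 8,- 4.58, - 10/9,  -  3/11, 1/14, 1/2, 1 , 1,2]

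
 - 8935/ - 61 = 146+ 29/61 = 146.48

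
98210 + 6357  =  104567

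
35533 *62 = 2203046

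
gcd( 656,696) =8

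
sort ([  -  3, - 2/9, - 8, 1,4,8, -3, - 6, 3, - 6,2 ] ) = [ - 8, - 6, - 6,-3, - 3,-2/9, 1 , 2,3,4,8]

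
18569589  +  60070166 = 78639755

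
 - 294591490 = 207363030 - 501954520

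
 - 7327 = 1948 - 9275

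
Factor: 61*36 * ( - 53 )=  -2^2*3^2*53^1*61^1 = - 116388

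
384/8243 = 384/8243 = 0.05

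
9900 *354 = 3504600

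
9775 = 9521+254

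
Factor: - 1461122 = -2^1*13^1*56197^1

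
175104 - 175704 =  - 600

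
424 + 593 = 1017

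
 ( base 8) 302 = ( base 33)5t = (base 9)235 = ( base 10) 194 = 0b11000010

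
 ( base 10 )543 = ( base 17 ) 1eg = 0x21f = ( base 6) 2303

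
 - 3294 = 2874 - 6168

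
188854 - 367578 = - 178724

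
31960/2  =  15980 = 15980.00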